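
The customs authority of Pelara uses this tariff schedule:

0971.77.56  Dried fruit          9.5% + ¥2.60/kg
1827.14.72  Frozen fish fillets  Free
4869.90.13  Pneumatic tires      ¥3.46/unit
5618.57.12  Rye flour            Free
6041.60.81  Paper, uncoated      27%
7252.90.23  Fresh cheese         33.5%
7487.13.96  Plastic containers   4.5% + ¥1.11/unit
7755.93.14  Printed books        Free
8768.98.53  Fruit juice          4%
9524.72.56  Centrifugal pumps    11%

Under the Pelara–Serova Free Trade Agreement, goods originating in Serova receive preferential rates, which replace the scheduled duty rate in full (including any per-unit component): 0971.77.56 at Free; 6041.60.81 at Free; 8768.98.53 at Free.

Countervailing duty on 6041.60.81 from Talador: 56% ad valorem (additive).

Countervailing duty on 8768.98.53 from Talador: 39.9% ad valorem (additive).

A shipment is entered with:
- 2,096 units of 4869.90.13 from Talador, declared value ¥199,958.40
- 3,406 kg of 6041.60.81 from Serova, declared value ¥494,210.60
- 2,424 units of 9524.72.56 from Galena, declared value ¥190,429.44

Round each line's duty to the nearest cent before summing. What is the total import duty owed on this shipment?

Line 1 (4869.90.13, Talador, 2,096 units, ¥199,958.40):
Base rate for 4869.90.13 is ¥3.46/unit.
Duty = 2,096 × ¥3.46 = ¥7,252.16.
Line 2 (6041.60.81, Serova, 3,406 kg, ¥494,210.60):
Base rate for 6041.60.81 is 27%.
Origin Serova qualifies under the Pelara–Serova agreement and 6041.60.81 is covered: preferential rate Free applies instead.
The additional-duty order on 6041.60.81 targets Talador, not Serova; it does not apply.
Duty = ¥494,210.60 × 0% = ¥0.00.
Line 3 (9524.72.56, Galena, 2,424 units, ¥190,429.44):
Base rate for 9524.72.56 is 11%.
Duty = ¥190,429.44 × 11% = ¥20,947.24.
Total = ¥7,252.16 + ¥0.00 + ¥20,947.24 = ¥28,199.40.

¥28,199.40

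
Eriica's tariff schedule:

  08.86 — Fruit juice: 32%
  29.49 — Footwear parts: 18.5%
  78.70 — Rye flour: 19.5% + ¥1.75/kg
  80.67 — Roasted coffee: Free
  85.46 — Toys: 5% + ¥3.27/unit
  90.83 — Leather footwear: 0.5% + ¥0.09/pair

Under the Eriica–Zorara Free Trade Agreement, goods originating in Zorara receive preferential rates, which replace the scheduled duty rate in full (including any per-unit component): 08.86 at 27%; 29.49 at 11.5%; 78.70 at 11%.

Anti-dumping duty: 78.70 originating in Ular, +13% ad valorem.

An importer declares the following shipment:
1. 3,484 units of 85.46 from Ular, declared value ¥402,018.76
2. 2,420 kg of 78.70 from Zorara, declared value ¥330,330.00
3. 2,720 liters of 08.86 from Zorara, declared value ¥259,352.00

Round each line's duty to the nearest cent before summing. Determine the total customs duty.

¥137,854.96

Line 1 (85.46, Ular, 3,484 units, ¥402,018.76):
Base rate for 85.46 is 5% + ¥3.27/unit.
Duty = ¥402,018.76 × 5% + 3,484 × ¥3.27 = ¥31,493.62.
Line 2 (78.70, Zorara, 2,420 kg, ¥330,330.00):
Base rate for 78.70 is 19.5% + ¥1.75/kg.
Origin Zorara qualifies under the Eriica–Zorara agreement and 78.70 is covered: preferential rate 11% applies instead.
The additional-duty order on 78.70 targets Ular, not Zorara; it does not apply.
Duty = ¥330,330.00 × 11% = ¥36,336.30.
Line 3 (08.86, Zorara, 2,720 liters, ¥259,352.00):
Base rate for 08.86 is 32%.
Origin Zorara qualifies under the Eriica–Zorara agreement and 08.86 is covered: preferential rate 27% applies instead.
Duty = ¥259,352.00 × 27% = ¥70,025.04.
Total = ¥31,493.62 + ¥36,336.30 + ¥70,025.04 = ¥137,854.96.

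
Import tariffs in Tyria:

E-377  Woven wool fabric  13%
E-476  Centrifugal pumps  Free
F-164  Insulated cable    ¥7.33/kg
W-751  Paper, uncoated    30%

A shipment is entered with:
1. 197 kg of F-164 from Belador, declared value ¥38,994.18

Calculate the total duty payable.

Line 1 (F-164, Belador, 197 kg, ¥38,994.18):
Base rate for F-164 is ¥7.33/kg.
Duty = 197 × ¥7.33 = ¥1,444.01.

¥1,444.01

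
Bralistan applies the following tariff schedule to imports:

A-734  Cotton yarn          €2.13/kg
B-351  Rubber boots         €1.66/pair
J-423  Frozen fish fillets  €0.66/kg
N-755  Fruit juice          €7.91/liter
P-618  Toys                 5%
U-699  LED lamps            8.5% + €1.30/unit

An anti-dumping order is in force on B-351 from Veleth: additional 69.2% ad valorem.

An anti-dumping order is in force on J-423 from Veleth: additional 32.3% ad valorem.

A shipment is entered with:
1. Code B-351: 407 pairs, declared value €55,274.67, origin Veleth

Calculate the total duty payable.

€38,925.69

Line 1 (B-351, Veleth, 407 pairs, €55,274.67):
Base rate for B-351 is €1.66/pair.
Additional duty on B-351 from Veleth: +69.2% ad valorem. Applied ad valorem rate = 69.2%.
Duty = €55,274.67 × 69.2% + 407 × €1.66 = €38,925.69.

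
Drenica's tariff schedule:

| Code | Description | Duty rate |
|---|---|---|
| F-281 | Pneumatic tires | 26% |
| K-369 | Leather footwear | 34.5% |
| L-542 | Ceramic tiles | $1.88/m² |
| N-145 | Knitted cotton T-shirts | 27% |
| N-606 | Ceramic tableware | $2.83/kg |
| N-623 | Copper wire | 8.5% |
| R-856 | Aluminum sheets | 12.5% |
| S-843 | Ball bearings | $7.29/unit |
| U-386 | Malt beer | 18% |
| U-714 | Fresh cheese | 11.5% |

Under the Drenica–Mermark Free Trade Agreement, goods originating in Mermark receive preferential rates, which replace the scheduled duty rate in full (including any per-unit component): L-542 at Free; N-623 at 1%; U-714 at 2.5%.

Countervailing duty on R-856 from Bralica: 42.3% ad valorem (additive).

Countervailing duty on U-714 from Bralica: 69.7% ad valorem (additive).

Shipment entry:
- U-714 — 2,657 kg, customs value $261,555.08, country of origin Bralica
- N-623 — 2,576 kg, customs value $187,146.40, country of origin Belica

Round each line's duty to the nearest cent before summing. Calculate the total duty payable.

$228,290.16

Line 1 (U-714, Bralica, 2,657 kg, $261,555.08):
Base rate for U-714 is 11.5%.
U-714 has an FTA preferential rate, but origin Bralica is not Mermark; base rate stands.
Additional duty on U-714 from Bralica: +69.7%. Applied ad valorem rate: 11.5% + 69.7% = 81.2%.
Duty = $261,555.08 × 81.2% = $212,382.72.
Line 2 (N-623, Belica, 2,576 kg, $187,146.40):
Base rate for N-623 is 8.5%.
N-623 has an FTA preferential rate, but origin Belica is not Mermark; base rate stands.
Duty = $187,146.40 × 8.5% = $15,907.44.
Total = $212,382.72 + $15,907.44 = $228,290.16.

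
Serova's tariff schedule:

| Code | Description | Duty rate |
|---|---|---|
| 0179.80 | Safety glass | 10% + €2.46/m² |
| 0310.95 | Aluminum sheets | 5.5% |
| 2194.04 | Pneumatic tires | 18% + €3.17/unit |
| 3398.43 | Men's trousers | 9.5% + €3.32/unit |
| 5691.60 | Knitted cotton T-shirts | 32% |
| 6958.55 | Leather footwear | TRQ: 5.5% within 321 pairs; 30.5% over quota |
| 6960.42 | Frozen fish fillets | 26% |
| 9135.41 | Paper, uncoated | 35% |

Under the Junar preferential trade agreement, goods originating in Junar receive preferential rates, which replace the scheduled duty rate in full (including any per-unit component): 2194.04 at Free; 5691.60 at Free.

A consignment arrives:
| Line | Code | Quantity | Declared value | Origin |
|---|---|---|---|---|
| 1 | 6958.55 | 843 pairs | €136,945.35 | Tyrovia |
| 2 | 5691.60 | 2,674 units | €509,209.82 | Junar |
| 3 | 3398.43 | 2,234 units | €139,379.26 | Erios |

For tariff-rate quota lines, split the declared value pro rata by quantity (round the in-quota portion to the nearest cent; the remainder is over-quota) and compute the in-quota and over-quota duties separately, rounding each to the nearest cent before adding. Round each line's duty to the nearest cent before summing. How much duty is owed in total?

€49,389.62

Line 1 (6958.55, Tyrovia, 843 pairs, €136,945.35):
Code 6958.55 is under a tariff-rate quota (threshold 321 pairs). In-quota: 321 pairs at 5.5%; over-quota: 522 pairs at 30.5%.
Pro-rata value split: in-quota = €136,945.35 × 321/843 = €52,146.45; over-quota = €136,945.35 − €52,146.45 = €84,798.90.
In-quota duty = €52,146.45 × 5.5% = €2,868.05. Over-quota duty = €84,798.90 × 30.5% = €25,863.66.
Line duty = €2,868.05 + €25,863.66 = €28,731.71.
Line 2 (5691.60, Junar, 2,674 units, €509,209.82):
Base rate for 5691.60 is 32%.
Origin Junar qualifies under the Serova–Junar agreement and 5691.60 is covered: preferential rate Free applies instead.
Duty = €509,209.82 × 0% = €0.00.
Line 3 (3398.43, Erios, 2,234 units, €139,379.26):
Base rate for 3398.43 is 9.5% + €3.32/unit.
Duty = €139,379.26 × 9.5% + 2,234 × €3.32 = €20,657.91.
Total = €28,731.71 + €0.00 + €20,657.91 = €49,389.62.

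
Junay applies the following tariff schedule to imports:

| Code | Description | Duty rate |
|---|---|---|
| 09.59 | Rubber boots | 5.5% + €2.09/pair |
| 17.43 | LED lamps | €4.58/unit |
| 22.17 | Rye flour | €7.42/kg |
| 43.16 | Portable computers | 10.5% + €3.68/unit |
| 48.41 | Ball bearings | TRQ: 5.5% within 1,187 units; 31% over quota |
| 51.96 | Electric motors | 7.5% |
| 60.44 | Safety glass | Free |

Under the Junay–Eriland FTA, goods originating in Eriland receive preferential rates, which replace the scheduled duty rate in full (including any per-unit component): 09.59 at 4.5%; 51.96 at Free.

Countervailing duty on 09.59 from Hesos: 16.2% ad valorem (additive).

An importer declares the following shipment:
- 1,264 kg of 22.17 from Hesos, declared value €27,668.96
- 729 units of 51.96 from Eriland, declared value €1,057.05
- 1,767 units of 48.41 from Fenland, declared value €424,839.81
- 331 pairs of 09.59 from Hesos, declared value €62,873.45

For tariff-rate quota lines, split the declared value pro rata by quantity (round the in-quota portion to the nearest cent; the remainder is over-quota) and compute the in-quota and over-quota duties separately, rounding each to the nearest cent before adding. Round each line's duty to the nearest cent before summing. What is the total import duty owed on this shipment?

€82,639.99

Line 1 (22.17, Hesos, 1,264 kg, €27,668.96):
Base rate for 22.17 is €7.42/kg.
Duty = 1,264 × €7.42 = €9,378.88.
Line 2 (51.96, Eriland, 729 units, €1,057.05):
Base rate for 51.96 is 7.5%.
Origin Eriland qualifies under the Junay–Eriland agreement and 51.96 is covered: preferential rate Free applies instead.
Duty = €1,057.05 × 0% = €0.00.
Line 3 (48.41, Fenland, 1,767 units, €424,839.81):
Code 48.41 is under a tariff-rate quota (threshold 1,187 units). In-quota: 1,187 units at 5.5%; over-quota: 580 units at 31%.
Pro-rata value split: in-quota = €424,839.81 × 1,187/1,767 = €285,390.41; over-quota = €424,839.81 − €285,390.41 = €139,449.40.
In-quota duty = €285,390.41 × 5.5% = €15,696.47. Over-quota duty = €139,449.40 × 31% = €43,229.31.
Line duty = €15,696.47 + €43,229.31 = €58,925.78.
Line 4 (09.59, Hesos, 331 pairs, €62,873.45):
Base rate for 09.59 is 5.5% + €2.09/pair.
09.59 has an FTA preferential rate, but origin Hesos is not Eriland; base rate stands.
Additional duty on 09.59 from Hesos: +16.2%. Applied ad valorem rate: 5.5% + 16.2% = 21.7%.
Duty = €62,873.45 × 21.7% + 331 × €2.09 = €14,335.33.
Total = €9,378.88 + €0.00 + €58,925.78 + €14,335.33 = €82,639.99.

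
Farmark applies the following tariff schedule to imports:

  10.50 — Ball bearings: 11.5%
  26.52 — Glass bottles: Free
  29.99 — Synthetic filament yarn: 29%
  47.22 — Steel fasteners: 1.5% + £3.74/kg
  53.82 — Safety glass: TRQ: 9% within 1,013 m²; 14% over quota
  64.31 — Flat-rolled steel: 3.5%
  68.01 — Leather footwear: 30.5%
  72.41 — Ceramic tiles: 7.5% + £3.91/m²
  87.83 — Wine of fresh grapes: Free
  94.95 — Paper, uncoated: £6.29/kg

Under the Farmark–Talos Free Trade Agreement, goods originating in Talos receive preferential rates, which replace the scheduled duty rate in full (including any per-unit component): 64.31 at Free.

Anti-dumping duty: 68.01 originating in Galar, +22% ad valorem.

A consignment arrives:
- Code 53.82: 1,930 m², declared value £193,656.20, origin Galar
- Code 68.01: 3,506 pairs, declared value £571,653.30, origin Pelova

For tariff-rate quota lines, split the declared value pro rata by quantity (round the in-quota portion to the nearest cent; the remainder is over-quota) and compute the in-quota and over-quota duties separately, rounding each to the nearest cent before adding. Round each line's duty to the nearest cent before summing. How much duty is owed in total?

Line 1 (53.82, Galar, 1,930 m², £193,656.20):
Code 53.82 is under a tariff-rate quota (threshold 1,013 m²). In-quota: 1,013 m² at 9%; over-quota: 917 m² at 14%.
Pro-rata value split: in-quota = £193,656.20 × 1,013/1,930 = £101,644.42; over-quota = £193,656.20 − £101,644.42 = £92,011.78.
In-quota duty = £101,644.42 × 9% = £9,148.00. Over-quota duty = £92,011.78 × 14% = £12,881.65.
Line duty = £9,148.00 + £12,881.65 = £22,029.65.
Line 2 (68.01, Pelova, 3,506 pairs, £571,653.30):
Base rate for 68.01 is 30.5%.
The additional-duty order on 68.01 targets Galar, not Pelova; it does not apply.
Duty = £571,653.30 × 30.5% = £174,354.26.
Total = £22,029.65 + £174,354.26 = £196,383.91.

£196,383.91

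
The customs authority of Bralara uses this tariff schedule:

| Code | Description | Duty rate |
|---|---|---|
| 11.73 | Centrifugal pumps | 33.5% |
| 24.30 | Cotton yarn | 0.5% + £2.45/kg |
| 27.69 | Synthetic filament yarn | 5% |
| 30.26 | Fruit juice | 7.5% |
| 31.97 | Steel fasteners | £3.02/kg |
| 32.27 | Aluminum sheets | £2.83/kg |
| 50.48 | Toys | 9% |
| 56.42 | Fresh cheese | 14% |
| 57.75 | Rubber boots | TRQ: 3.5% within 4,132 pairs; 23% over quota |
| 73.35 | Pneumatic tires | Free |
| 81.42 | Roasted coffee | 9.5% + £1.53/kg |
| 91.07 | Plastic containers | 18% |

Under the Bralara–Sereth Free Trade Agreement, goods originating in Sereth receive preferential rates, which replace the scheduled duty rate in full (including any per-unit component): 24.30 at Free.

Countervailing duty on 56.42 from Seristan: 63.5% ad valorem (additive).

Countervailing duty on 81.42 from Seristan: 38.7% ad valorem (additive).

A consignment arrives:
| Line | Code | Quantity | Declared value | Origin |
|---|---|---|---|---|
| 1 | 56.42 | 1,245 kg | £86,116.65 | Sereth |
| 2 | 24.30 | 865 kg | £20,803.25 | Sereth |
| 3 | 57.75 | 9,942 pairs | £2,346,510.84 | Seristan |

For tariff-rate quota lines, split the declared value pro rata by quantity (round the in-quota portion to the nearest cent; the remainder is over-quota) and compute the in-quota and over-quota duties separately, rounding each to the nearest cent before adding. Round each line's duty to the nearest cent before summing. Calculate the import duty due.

£361,583.07

Line 1 (56.42, Sereth, 1,245 kg, £86,116.65):
Base rate for 56.42 is 14%.
Origin Sereth is the FTA partner but 56.42 is not on the preference list; base rate stands.
The additional-duty order on 56.42 targets Seristan, not Sereth; it does not apply.
Duty = £86,116.65 × 14% = £12,056.33.
Line 2 (24.30, Sereth, 865 kg, £20,803.25):
Base rate for 24.30 is 0.5% + £2.45/kg.
Origin Sereth qualifies under the Bralara–Sereth agreement and 24.30 is covered: preferential rate Free applies instead.
Duty = £20,803.25 × 0% = £0.00.
Line 3 (57.75, Seristan, 9,942 pairs, £2,346,510.84):
Code 57.75 is under a tariff-rate quota (threshold 4,132 pairs). In-quota: 4,132 pairs at 3.5%; over-quota: 5,810 pairs at 23%.
Pro-rata value split: in-quota = £2,346,510.84 × 4,132/9,942 = £975,234.64; over-quota = £2,346,510.84 − £975,234.64 = £1,371,276.20.
In-quota duty = £975,234.64 × 3.5% = £34,133.21. Over-quota duty = £1,371,276.20 × 23% = £315,393.53.
Line duty = £34,133.21 + £315,393.53 = £349,526.74.
Total = £12,056.33 + £0.00 + £349,526.74 = £361,583.07.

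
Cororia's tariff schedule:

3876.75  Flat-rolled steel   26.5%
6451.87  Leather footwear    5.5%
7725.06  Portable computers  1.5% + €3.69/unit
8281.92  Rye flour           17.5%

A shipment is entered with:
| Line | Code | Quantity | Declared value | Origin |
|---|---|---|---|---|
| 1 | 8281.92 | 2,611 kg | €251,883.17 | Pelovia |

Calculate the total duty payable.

Line 1 (8281.92, Pelovia, 2,611 kg, €251,883.17):
Base rate for 8281.92 is 17.5%.
Duty = €251,883.17 × 17.5% = €44,079.55.

€44,079.55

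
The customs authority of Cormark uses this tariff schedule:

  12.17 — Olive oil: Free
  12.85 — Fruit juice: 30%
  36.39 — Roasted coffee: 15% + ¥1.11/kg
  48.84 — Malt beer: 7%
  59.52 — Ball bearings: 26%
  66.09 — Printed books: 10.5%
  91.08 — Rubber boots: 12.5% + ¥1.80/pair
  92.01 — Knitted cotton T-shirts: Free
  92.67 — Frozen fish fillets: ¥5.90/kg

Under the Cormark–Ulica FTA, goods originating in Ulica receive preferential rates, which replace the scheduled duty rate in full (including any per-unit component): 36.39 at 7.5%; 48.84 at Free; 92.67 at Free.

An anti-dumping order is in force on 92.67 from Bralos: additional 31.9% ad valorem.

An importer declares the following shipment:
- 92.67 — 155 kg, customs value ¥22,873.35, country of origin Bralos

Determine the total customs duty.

¥8,211.10

Line 1 (92.67, Bralos, 155 kg, ¥22,873.35):
Base rate for 92.67 is ¥5.90/kg.
92.67 has an FTA preferential rate, but origin Bralos is not Ulica; base rate stands.
Additional duty on 92.67 from Bralos: +31.9% ad valorem. Applied ad valorem rate = 31.9%.
Duty = ¥22,873.35 × 31.9% + 155 × ¥5.90 = ¥8,211.10.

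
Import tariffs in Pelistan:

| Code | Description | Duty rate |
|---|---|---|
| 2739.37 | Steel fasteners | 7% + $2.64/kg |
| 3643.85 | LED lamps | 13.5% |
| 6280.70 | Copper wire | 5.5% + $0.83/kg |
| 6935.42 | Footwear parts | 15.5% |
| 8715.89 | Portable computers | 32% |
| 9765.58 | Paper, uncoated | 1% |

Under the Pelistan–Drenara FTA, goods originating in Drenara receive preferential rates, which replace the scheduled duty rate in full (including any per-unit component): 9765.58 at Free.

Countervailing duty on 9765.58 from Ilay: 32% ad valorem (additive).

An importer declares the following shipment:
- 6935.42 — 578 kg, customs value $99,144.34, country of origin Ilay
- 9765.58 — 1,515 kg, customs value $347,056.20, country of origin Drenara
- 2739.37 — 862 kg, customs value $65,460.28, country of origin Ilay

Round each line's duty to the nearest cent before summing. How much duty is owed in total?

Line 1 (6935.42, Ilay, 578 kg, $99,144.34):
Base rate for 6935.42 is 15.5%.
Duty = $99,144.34 × 15.5% = $15,367.37.
Line 2 (9765.58, Drenara, 1,515 kg, $347,056.20):
Base rate for 9765.58 is 1%.
Origin Drenara qualifies under the Pelistan–Drenara agreement and 9765.58 is covered: preferential rate Free applies instead.
The additional-duty order on 9765.58 targets Ilay, not Drenara; it does not apply.
Duty = $347,056.20 × 0% = $0.00.
Line 3 (2739.37, Ilay, 862 kg, $65,460.28):
Base rate for 2739.37 is 7% + $2.64/kg.
Duty = $65,460.28 × 7% + 862 × $2.64 = $6,857.90.
Total = $15,367.37 + $0.00 + $6,857.90 = $22,225.27.

$22,225.27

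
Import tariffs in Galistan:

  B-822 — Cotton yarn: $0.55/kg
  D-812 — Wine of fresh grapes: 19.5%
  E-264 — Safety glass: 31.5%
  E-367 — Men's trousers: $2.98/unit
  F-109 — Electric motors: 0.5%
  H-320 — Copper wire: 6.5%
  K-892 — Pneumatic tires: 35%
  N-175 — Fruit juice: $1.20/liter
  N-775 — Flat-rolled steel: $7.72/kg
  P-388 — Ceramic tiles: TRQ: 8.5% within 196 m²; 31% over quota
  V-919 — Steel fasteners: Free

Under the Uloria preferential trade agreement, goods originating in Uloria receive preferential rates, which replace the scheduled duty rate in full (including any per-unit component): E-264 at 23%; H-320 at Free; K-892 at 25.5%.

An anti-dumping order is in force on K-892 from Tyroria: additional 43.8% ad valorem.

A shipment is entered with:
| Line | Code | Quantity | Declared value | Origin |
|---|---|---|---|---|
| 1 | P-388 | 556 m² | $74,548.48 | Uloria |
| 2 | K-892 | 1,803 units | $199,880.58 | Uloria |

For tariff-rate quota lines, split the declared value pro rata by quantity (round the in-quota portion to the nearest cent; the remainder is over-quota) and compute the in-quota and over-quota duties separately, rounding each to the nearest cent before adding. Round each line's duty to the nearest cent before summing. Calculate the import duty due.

Line 1 (P-388, Uloria, 556 m², $74,548.48):
Code P-388 is under a tariff-rate quota (threshold 196 m²). In-quota: 196 m² at 8.5%; over-quota: 360 m² at 31%.
Pro-rata value split: in-quota = $74,548.48 × 196/556 = $26,279.68; over-quota = $74,548.48 − $26,279.68 = $48,268.80.
In-quota duty = $26,279.68 × 8.5% = $2,233.77. Over-quota duty = $48,268.80 × 31% = $14,963.33.
Line duty = $2,233.77 + $14,963.33 = $17,197.10.
Line 2 (K-892, Uloria, 1,803 units, $199,880.58):
Base rate for K-892 is 35%.
Origin Uloria qualifies under the Galistan–Uloria agreement and K-892 is covered: preferential rate 25.5% applies instead.
The additional-duty order on K-892 targets Tyroria, not Uloria; it does not apply.
Duty = $199,880.58 × 25.5% = $50,969.55.
Total = $17,197.10 + $50,969.55 = $68,166.65.

$68,166.65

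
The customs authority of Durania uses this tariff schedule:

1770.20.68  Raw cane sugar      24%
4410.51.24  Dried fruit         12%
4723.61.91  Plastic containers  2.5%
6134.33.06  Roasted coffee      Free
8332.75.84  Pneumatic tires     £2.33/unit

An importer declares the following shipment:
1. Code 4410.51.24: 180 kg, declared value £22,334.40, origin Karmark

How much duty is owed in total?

£2,680.13

Line 1 (4410.51.24, Karmark, 180 kg, £22,334.40):
Base rate for 4410.51.24 is 12%.
Duty = £22,334.40 × 12% = £2,680.13.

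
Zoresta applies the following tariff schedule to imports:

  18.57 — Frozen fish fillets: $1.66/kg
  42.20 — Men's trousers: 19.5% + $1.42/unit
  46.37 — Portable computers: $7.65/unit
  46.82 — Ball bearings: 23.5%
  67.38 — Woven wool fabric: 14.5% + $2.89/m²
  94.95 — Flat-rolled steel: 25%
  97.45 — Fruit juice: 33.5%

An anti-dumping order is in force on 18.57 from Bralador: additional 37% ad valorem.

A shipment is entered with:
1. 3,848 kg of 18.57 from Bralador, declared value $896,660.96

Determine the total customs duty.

Line 1 (18.57, Bralador, 3,848 kg, $896,660.96):
Base rate for 18.57 is $1.66/kg.
Additional duty on 18.57 from Bralador: +37% ad valorem. Applied ad valorem rate = 37%.
Duty = $896,660.96 × 37% + 3,848 × $1.66 = $338,152.24.

$338,152.24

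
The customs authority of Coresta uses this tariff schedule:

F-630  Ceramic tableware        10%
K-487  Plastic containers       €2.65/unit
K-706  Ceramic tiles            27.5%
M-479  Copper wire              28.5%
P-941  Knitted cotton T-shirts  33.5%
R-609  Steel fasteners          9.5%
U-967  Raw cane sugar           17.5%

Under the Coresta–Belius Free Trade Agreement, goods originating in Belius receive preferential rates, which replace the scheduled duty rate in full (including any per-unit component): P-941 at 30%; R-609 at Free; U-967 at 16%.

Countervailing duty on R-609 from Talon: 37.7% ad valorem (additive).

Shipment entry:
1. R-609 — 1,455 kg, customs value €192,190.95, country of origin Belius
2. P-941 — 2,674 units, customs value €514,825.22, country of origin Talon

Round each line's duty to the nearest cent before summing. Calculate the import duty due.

€172,466.45

Line 1 (R-609, Belius, 1,455 kg, €192,190.95):
Base rate for R-609 is 9.5%.
Origin Belius qualifies under the Coresta–Belius agreement and R-609 is covered: preferential rate Free applies instead.
The additional-duty order on R-609 targets Talon, not Belius; it does not apply.
Duty = €192,190.95 × 0% = €0.00.
Line 2 (P-941, Talon, 2,674 units, €514,825.22):
Base rate for P-941 is 33.5%.
P-941 has an FTA preferential rate, but origin Talon is not Belius; base rate stands.
Duty = €514,825.22 × 33.5% = €172,466.45.
Total = €0.00 + €172,466.45 = €172,466.45.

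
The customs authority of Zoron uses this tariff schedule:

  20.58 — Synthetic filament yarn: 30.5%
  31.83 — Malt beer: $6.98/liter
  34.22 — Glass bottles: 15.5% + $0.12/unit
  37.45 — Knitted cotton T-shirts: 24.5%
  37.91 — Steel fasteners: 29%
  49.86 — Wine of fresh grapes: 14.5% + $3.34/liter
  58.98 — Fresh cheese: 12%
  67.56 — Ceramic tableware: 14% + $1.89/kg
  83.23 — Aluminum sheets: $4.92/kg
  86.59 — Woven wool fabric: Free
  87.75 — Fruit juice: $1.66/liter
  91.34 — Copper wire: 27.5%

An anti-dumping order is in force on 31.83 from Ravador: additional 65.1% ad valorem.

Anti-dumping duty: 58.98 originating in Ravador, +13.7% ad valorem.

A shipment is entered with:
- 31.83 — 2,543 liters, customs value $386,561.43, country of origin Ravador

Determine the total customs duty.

Line 1 (31.83, Ravador, 2,543 liters, $386,561.43):
Base rate for 31.83 is $6.98/liter.
Additional duty on 31.83 from Ravador: +65.1% ad valorem. Applied ad valorem rate = 65.1%.
Duty = $386,561.43 × 65.1% + 2,543 × $6.98 = $269,401.63.

$269,401.63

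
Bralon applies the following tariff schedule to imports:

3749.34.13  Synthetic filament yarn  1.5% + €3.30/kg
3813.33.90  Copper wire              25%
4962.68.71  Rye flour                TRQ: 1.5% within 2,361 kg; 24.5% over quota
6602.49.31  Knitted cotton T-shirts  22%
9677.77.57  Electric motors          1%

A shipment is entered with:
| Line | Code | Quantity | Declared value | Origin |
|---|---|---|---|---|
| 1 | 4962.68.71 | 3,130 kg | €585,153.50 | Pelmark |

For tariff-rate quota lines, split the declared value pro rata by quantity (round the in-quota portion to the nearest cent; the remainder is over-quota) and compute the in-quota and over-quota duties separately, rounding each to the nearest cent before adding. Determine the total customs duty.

€41,843.14

Line 1 (4962.68.71, Pelmark, 3,130 kg, €585,153.50):
Code 4962.68.71 is under a tariff-rate quota (threshold 2,361 kg). In-quota: 2,361 kg at 1.5%; over-quota: 769 kg at 24.5%.
Pro-rata value split: in-quota = €585,153.50 × 2,361/3,130 = €441,388.95; over-quota = €585,153.50 − €441,388.95 = €143,764.55.
In-quota duty = €441,388.95 × 1.5% = €6,620.83. Over-quota duty = €143,764.55 × 24.5% = €35,222.31.
Line duty = €6,620.83 + €35,222.31 = €41,843.14.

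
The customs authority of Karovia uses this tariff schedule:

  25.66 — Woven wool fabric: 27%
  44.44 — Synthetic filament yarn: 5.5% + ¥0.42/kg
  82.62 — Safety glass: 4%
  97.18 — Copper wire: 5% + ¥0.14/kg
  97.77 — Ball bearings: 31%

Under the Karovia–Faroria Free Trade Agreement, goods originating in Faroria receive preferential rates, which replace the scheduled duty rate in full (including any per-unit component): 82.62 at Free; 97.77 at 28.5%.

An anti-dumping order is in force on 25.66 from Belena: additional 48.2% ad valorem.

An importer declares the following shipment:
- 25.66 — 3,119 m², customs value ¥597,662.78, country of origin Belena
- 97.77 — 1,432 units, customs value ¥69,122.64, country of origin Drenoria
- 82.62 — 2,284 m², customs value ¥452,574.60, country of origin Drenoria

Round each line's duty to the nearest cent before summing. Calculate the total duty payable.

Line 1 (25.66, Belena, 3,119 m², ¥597,662.78):
Base rate for 25.66 is 27%.
Additional duty on 25.66 from Belena: +48.2%. Applied ad valorem rate: 27% + 48.2% = 75.2%.
Duty = ¥597,662.78 × 75.2% = ¥449,442.41.
Line 2 (97.77, Drenoria, 1,432 units, ¥69,122.64):
Base rate for 97.77 is 31%.
97.77 has an FTA preferential rate, but origin Drenoria is not Faroria; base rate stands.
Duty = ¥69,122.64 × 31% = ¥21,428.02.
Line 3 (82.62, Drenoria, 2,284 m², ¥452,574.60):
Base rate for 82.62 is 4%.
82.62 has an FTA preferential rate, but origin Drenoria is not Faroria; base rate stands.
Duty = ¥452,574.60 × 4% = ¥18,102.98.
Total = ¥449,442.41 + ¥21,428.02 + ¥18,102.98 = ¥488,973.41.

¥488,973.41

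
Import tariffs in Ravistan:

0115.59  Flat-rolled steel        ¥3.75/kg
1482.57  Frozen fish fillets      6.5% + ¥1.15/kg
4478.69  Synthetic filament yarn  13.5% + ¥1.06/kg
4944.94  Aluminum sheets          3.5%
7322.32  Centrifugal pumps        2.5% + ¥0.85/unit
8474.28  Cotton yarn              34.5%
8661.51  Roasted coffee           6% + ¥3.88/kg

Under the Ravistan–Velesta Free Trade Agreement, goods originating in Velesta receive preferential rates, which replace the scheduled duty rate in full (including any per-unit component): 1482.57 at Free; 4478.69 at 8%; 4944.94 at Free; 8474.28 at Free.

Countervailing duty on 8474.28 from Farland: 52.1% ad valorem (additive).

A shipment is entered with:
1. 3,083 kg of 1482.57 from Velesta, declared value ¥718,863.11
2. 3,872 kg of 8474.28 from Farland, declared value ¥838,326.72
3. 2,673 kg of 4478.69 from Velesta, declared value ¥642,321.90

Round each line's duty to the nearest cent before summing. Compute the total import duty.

¥777,376.69

Line 1 (1482.57, Velesta, 3,083 kg, ¥718,863.11):
Base rate for 1482.57 is 6.5% + ¥1.15/kg.
Origin Velesta qualifies under the Ravistan–Velesta agreement and 1482.57 is covered: preferential rate Free applies instead.
Duty = ¥718,863.11 × 0% = ¥0.00.
Line 2 (8474.28, Farland, 3,872 kg, ¥838,326.72):
Base rate for 8474.28 is 34.5%.
8474.28 has an FTA preferential rate, but origin Farland is not Velesta; base rate stands.
Additional duty on 8474.28 from Farland: +52.1%. Applied ad valorem rate: 34.5% + 52.1% = 86.6%.
Duty = ¥838,326.72 × 86.6% = ¥725,990.94.
Line 3 (4478.69, Velesta, 2,673 kg, ¥642,321.90):
Base rate for 4478.69 is 13.5% + ¥1.06/kg.
Origin Velesta qualifies under the Ravistan–Velesta agreement and 4478.69 is covered: preferential rate 8% applies instead.
Duty = ¥642,321.90 × 8% = ¥51,385.75.
Total = ¥0.00 + ¥725,990.94 + ¥51,385.75 = ¥777,376.69.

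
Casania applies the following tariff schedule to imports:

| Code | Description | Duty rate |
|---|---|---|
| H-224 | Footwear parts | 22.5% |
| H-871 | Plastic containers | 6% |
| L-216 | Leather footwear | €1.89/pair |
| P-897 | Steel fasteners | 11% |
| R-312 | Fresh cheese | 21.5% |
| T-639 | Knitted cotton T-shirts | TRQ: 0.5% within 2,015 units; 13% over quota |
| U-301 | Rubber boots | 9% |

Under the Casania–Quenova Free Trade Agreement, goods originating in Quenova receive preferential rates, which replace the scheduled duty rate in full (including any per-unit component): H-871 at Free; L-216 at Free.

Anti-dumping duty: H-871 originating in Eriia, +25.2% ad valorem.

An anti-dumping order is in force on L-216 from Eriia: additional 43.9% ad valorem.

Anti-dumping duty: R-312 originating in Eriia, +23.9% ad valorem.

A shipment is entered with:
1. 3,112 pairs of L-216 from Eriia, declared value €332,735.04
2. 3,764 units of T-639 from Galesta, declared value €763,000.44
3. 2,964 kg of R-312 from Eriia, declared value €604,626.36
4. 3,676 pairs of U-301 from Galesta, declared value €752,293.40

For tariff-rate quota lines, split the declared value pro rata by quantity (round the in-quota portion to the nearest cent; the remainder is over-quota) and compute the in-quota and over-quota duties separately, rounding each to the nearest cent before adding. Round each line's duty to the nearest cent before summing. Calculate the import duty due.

Line 1 (L-216, Eriia, 3,112 pairs, €332,735.04):
Base rate for L-216 is €1.89/pair.
L-216 has an FTA preferential rate, but origin Eriia is not Quenova; base rate stands.
Additional duty on L-216 from Eriia: +43.9% ad valorem. Applied ad valorem rate = 43.9%.
Duty = €332,735.04 × 43.9% + 3,112 × €1.89 = €151,952.36.
Line 2 (T-639, Galesta, 3,764 units, €763,000.44):
Code T-639 is under a tariff-rate quota (threshold 2,015 units). In-quota: 2,015 units at 0.5%; over-quota: 1,749 units at 13%.
Pro-rata value split: in-quota = €763,000.44 × 2,015/3,764 = €408,460.65; over-quota = €763,000.44 − €408,460.65 = €354,539.79.
In-quota duty = €408,460.65 × 0.5% = €2,042.30. Over-quota duty = €354,539.79 × 13% = €46,090.17.
Line duty = €2,042.30 + €46,090.17 = €48,132.47.
Line 3 (R-312, Eriia, 2,964 kg, €604,626.36):
Base rate for R-312 is 21.5%.
Additional duty on R-312 from Eriia: +23.9%. Applied ad valorem rate: 21.5% + 23.9% = 45.4%.
Duty = €604,626.36 × 45.4% = €274,500.37.
Line 4 (U-301, Galesta, 3,676 pairs, €752,293.40):
Base rate for U-301 is 9%.
Duty = €752,293.40 × 9% = €67,706.41.
Total = €151,952.36 + €48,132.47 + €274,500.37 + €67,706.41 = €542,291.61.

€542,291.61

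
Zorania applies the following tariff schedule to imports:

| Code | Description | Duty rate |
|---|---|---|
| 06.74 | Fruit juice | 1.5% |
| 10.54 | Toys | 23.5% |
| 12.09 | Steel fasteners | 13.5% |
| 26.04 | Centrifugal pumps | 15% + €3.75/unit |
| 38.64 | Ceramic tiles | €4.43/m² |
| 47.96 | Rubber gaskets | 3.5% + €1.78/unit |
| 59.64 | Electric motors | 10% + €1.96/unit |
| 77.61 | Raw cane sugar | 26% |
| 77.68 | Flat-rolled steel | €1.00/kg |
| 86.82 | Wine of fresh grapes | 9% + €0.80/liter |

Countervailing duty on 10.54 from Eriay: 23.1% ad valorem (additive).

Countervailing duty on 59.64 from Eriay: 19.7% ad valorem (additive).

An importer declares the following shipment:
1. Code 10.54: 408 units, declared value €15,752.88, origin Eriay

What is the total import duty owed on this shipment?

€7,340.84

Line 1 (10.54, Eriay, 408 units, €15,752.88):
Base rate for 10.54 is 23.5%.
Additional duty on 10.54 from Eriay: +23.1%. Applied ad valorem rate: 23.5% + 23.1% = 46.6%.
Duty = €15,752.88 × 46.6% = €7,340.84.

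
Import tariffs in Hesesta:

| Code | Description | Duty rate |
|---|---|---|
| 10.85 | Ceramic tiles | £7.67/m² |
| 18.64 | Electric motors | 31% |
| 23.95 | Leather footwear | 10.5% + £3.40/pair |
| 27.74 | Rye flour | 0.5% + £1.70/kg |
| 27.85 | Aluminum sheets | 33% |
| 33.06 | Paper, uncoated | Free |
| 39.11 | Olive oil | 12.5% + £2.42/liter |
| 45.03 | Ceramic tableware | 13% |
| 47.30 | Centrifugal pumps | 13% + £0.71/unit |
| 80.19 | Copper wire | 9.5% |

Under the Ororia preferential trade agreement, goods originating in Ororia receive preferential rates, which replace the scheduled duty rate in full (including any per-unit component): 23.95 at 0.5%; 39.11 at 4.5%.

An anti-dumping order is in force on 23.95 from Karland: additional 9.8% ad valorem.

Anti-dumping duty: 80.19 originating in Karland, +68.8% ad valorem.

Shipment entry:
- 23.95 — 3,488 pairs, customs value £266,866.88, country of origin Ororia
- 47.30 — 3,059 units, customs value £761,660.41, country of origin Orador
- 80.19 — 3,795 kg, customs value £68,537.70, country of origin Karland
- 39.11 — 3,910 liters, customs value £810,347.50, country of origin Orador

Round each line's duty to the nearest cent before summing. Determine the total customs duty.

£266,942.73

Line 1 (23.95, Ororia, 3,488 pairs, £266,866.88):
Base rate for 23.95 is 10.5% + £3.40/pair.
Origin Ororia qualifies under the Hesesta–Ororia agreement and 23.95 is covered: preferential rate 0.5% applies instead.
The additional-duty order on 23.95 targets Karland, not Ororia; it does not apply.
Duty = £266,866.88 × 0.5% = £1,334.33.
Line 2 (47.30, Orador, 3,059 units, £761,660.41):
Base rate for 47.30 is 13% + £0.71/unit.
Duty = £761,660.41 × 13% + 3,059 × £0.71 = £101,187.74.
Line 3 (80.19, Karland, 3,795 kg, £68,537.70):
Base rate for 80.19 is 9.5%.
Additional duty on 80.19 from Karland: +68.8%. Applied ad valorem rate: 9.5% + 68.8% = 78.3%.
Duty = £68,537.70 × 78.3% = £53,665.02.
Line 4 (39.11, Orador, 3,910 liters, £810,347.50):
Base rate for 39.11 is 12.5% + £2.42/liter.
39.11 has an FTA preferential rate, but origin Orador is not Ororia; base rate stands.
Duty = £810,347.50 × 12.5% + 3,910 × £2.42 = £110,755.64.
Total = £1,334.33 + £101,187.74 + £53,665.02 + £110,755.64 = £266,942.73.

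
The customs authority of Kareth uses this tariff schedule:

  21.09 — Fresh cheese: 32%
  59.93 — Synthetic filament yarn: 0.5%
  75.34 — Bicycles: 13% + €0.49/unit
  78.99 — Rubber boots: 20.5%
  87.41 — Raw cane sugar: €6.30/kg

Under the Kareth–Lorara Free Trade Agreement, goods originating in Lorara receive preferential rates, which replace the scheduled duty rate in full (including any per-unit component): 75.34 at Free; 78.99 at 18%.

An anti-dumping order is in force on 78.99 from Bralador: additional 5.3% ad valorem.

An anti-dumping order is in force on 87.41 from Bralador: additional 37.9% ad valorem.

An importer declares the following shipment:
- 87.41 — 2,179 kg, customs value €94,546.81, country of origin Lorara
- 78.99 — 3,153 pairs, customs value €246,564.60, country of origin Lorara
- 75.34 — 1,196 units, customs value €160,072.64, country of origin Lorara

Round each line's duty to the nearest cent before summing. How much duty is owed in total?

Line 1 (87.41, Lorara, 2,179 kg, €94,546.81):
Base rate for 87.41 is €6.30/kg.
Origin Lorara is the FTA partner but 87.41 is not on the preference list; base rate stands.
The additional-duty order on 87.41 targets Bralador, not Lorara; it does not apply.
Duty = 2,179 × €6.30 = €13,727.70.
Line 2 (78.99, Lorara, 3,153 pairs, €246,564.60):
Base rate for 78.99 is 20.5%.
Origin Lorara qualifies under the Kareth–Lorara agreement and 78.99 is covered: preferential rate 18% applies instead.
The additional-duty order on 78.99 targets Bralador, not Lorara; it does not apply.
Duty = €246,564.60 × 18% = €44,381.63.
Line 3 (75.34, Lorara, 1,196 units, €160,072.64):
Base rate for 75.34 is 13% + €0.49/unit.
Origin Lorara qualifies under the Kareth–Lorara agreement and 75.34 is covered: preferential rate Free applies instead.
Duty = €160,072.64 × 0% = €0.00.
Total = €13,727.70 + €44,381.63 + €0.00 = €58,109.33.

€58,109.33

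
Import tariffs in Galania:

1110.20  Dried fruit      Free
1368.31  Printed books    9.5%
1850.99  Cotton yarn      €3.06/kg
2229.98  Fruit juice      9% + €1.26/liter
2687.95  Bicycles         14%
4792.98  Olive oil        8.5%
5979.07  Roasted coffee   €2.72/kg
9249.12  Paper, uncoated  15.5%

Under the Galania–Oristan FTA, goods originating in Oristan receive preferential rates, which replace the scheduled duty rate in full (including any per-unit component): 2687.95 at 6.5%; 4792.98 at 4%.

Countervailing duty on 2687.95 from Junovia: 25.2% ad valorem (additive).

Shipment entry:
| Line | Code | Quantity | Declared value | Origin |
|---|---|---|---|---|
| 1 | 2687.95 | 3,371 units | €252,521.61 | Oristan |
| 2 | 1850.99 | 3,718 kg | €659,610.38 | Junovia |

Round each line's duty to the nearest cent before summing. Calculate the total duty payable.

Line 1 (2687.95, Oristan, 3,371 units, €252,521.61):
Base rate for 2687.95 is 14%.
Origin Oristan qualifies under the Galania–Oristan agreement and 2687.95 is covered: preferential rate 6.5% applies instead.
The additional-duty order on 2687.95 targets Junovia, not Oristan; it does not apply.
Duty = €252,521.61 × 6.5% = €16,413.90.
Line 2 (1850.99, Junovia, 3,718 kg, €659,610.38):
Base rate for 1850.99 is €3.06/kg.
Duty = 3,718 × €3.06 = €11,377.08.
Total = €16,413.90 + €11,377.08 = €27,790.98.

€27,790.98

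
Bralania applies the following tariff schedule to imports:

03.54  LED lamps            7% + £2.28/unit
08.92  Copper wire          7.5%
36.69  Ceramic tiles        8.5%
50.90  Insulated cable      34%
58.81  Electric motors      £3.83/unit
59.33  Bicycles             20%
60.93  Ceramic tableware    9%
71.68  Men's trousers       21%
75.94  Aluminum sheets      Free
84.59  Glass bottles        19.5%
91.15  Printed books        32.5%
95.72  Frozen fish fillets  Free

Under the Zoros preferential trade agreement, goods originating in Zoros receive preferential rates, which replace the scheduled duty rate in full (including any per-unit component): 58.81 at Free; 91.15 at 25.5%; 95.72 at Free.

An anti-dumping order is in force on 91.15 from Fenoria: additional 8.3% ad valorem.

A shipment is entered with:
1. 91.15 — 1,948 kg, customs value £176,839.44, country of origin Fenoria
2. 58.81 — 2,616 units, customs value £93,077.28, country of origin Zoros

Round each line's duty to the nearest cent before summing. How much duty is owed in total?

£72,150.49

Line 1 (91.15, Fenoria, 1,948 kg, £176,839.44):
Base rate for 91.15 is 32.5%.
91.15 has an FTA preferential rate, but origin Fenoria is not Zoros; base rate stands.
Additional duty on 91.15 from Fenoria: +8.3%. Applied ad valorem rate: 32.5% + 8.3% = 40.8%.
Duty = £176,839.44 × 40.8% = £72,150.49.
Line 2 (58.81, Zoros, 2,616 units, £93,077.28):
Base rate for 58.81 is £3.83/unit.
Origin Zoros qualifies under the Bralania–Zoros agreement and 58.81 is covered: preferential rate Free applies instead.
Duty = £93,077.28 × 0% = £0.00.
Total = £72,150.49 + £0.00 = £72,150.49.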